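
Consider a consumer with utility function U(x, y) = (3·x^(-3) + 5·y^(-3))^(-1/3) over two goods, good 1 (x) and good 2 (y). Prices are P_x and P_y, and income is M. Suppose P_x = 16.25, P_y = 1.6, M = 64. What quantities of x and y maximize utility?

x* = 3.2828, y* = 6.6588

MU_x ∝ 3·x^(-4), MU_y ∝ 5·y^(-4), so MRS = (3/5)·(y/x)^(4) = P_x/P_y.
Hence y/x = ((5/3)·P_x/P_y)^(1/(4)), i.e. raised to the 0.25 power.
Substitute y = (y/x)·x into the budget: x* = M/(P_x + P_y·(y/x)).
Numerically y/x = 2.028362, so x* = 64/(16.25 + 1.6·2.028362) = 3.2828 and y* = 2.028362·3.2828 = 6.6588.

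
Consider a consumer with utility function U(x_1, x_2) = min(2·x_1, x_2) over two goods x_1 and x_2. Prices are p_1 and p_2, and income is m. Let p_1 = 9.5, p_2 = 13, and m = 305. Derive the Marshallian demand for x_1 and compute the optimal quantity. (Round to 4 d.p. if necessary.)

With perfect complements, no substitution: consume in ratio x_1:x_2 = 1:2.
Budget: p_1·x_1 + p_2·2·x_1 = m, so (p_1 + 2·p_2)·x_1 = m.
Demand: x_1*(p_1,p_2,m) = m/(p_1 + 2·p_2), x_2* = 2·m/(p_1 + 2·p_2).
Here 9.5 + 2·13 = 35.5, giving x_1* = 8.5915.

x_1* = 8.5915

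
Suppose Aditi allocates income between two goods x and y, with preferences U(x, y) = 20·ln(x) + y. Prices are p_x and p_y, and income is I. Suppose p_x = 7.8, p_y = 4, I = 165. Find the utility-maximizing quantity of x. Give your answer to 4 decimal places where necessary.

So x*(p_x,p_y) = 20·p_y/p_x, independent of income; and y* = (I − 20·p_y)/p_y.
At the given prices: x* = 20·4/7.8 = 10.2564.

x* = 10.2564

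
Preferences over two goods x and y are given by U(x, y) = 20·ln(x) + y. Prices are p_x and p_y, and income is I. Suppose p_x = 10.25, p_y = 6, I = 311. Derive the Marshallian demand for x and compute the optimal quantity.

MU_x = 20/x, MU_y = 1. Tangency: 20/x = p_x/p_y.
So x*(p_x,p_y) = 20·p_y/p_x, independent of income; and y* = (I − 20·p_y)/p_y.
At the given prices: x* = 20·6/10.25 = 11.7073.

x* = 11.7073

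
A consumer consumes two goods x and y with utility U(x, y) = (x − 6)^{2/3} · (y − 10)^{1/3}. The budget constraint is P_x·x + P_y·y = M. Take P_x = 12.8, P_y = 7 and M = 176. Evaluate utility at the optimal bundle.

Discretionary income = 176 − 6·12.8 − 10·7 = 29.2; x* = 6 + 2/3·29.2/12.8 = 7.5208; y* = 10 + 1/3·29.2/7 = 11.3905.
Utility at the optimum: U(7.5208, 11.3905) = 1.4761.

V = 1.4761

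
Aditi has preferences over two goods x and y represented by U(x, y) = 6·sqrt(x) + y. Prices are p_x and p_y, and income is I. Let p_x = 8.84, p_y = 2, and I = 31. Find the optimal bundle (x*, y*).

Utility is quasi-linear in y; the FOC for x is 3/√x = p_x/p_y.
Solve: √x = 3·p_y/p_x, so x*(p_x,p_y) = (3·p_y/p_x)², and y* = (I − p_x·x*)/p_y.
Plugging in: x* = (3·2/8.84)² = 0.4607, y* = 13.4638.

x* = 0.4607, y* = 13.4638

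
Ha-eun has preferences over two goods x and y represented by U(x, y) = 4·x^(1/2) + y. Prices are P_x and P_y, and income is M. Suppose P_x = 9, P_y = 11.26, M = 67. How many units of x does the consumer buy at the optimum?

Plugging in: x* = (2·11.26/9)² = 6.2611.

x* = 6.2611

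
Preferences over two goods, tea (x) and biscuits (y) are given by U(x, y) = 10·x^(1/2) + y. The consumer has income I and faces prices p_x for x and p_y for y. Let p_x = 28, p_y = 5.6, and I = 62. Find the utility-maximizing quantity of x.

x* = 1

Utility is quasi-linear in y; the FOC for x is 5/√x = p_x/p_y.
Solve: √x = 5·p_y/p_x, so x*(p_x,p_y) = (5·p_y/p_x)², and y* = (I − p_x·x*)/p_y.
Plugging in: x* = (5·5.6/28)² = 1.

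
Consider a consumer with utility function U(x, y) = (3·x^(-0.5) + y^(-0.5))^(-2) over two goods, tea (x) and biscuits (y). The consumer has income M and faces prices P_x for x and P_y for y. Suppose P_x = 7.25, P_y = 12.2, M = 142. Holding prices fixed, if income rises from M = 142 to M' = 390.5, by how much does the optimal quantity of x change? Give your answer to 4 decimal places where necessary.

From the CES first-order condition, 3·(y/x)^(1.5) = P_x/P_y.
Solve for the ratio: y/x = [(1/3)·P_x/P_y]^(2/3).
With the ratio pinned down, the budget gives x* = M/(P_x + P_y·(y/x)) and y* = (y/x)·x*.
Numerically y/x = 0.339811, so x* = 142/(7.25 + 12.2·0.339811) = 12.4608.
At M' = 390.5: x* = 34.2673. Change: 34.2673 − 12.4608 = 21.8065.

Δx* = 21.8065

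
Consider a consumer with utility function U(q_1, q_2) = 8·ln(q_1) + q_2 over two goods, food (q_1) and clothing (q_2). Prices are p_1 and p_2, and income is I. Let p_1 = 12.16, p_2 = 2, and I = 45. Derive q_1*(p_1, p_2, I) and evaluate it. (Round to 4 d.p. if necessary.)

q_1* = 1.3158

MU_q_1 = 8/q_1, MU_q_2 = 1. Tangency: 8/q_1 = p_1/p_2.
So q_1*(p_1,p_2) = 8·p_2/p_1, independent of income; and q_2* = (I − 8·p_2)/p_2.
At the given prices: q_1* = 8·2/12.16 = 1.3158.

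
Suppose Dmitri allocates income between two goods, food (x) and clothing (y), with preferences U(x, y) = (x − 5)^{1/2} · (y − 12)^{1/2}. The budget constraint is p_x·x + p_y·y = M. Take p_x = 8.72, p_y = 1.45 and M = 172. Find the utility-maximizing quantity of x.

This is Cobb-Douglas in (x−5, y−12): tangency gives 0.5·p_y·(y−12) = 0.5·p_x·(x−5).
Substituting into the budget: x* = 5 + 0.5·(M − 5·p_x − 12·p_y)/p_x, and y* = 12 + 0.5·(…)/p_y.
Discretionary income = 172 − 5·8.72 − 12·1.45 = 111; x* = 5 + 0.5·111/8.72 = 11.3647.

x* = 11.3647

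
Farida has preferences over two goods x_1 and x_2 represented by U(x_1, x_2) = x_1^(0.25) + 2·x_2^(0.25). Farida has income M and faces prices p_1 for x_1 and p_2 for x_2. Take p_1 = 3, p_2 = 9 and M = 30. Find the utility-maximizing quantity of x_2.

MRS = MU_x_1/MU_x_2 = (1/2)·(x_2/x_1)^(0.75). Set equal to p_1/p_2.
Solve for the ratio: x_2/x_1 = [2·p_1/p_2]^(4/3).
With the ratio pinned down, the budget gives x_1* = M/(p_1 + p_2·(x_2/x_1)) and x_2* = (x_2/x_1)·x_1*.
Numerically x_2/x_1 = 0.582387, so x_1* = 30/(3 + 9·0.582387) = 3.6401 and x_2* = 0.582387·3.6401 = 2.12.

x_2* = 2.12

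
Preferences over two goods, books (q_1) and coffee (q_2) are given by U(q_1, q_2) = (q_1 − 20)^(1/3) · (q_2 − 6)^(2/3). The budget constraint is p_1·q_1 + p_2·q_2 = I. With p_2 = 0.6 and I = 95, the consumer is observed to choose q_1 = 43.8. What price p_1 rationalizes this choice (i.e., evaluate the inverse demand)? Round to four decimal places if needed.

p_1 = 1

Let q_1' = q_1−20, q_2' = q_2−6. MRS = (1/2)·q_2'/q_1' = p_1/p_2.
Substituting into the budget: q_1* = 20 + 1/3·(I − 20·p_1 − 6·p_2)/p_1, and q_2* = 6 + 2/3·(…)/p_2.
Set q_1* = 43.8 in the demand function and solve for p_1: p_1 = 1.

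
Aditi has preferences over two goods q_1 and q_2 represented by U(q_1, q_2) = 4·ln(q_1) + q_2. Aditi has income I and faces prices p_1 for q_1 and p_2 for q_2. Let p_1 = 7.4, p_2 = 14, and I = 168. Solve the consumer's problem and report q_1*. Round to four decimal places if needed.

MU_q_1 = 4/q_1, MU_q_2 = 1. Tangency: 4/q_1 = p_1/p_2.
So q_1*(p_1,p_2) = 4·p_2/p_1, independent of income; and q_2* = (I − 4·p_2)/p_2.
At the given prices: q_1* = 4·14/7.4 = 7.5676.

q_1* = 7.5676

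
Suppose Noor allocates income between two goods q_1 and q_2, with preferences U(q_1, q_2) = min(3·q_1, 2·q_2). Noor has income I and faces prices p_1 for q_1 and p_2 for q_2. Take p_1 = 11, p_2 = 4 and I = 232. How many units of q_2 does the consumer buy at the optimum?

q_2* = 20.4706

With perfect complements, no substitution: consume in ratio q_1:q_2 = 2:3.
Budget: p_1·q_1 + p_2·(3/2)·q_1 = I, so (2·p_1 + 3·p_2)·q_1 = 2·I.
Demand: q_1*(p_1,p_2,I) = 2·I/(2·p_1 + 3·p_2), q_2* = 3·I/(2·p_1 + 3·p_2).
Here 2·11 + 3·4 = 34, giving q_2* = 20.4706.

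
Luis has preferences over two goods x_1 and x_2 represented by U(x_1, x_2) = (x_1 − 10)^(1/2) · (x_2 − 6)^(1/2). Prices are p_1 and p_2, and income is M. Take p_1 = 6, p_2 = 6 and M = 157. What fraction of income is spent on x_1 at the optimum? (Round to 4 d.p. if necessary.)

share on x_1 = 0.5764

Let x_1' = x_1−10, x_2' = x_2−6. MRS = x_2'/x_1' = p_1/p_2.
After buying the subsistence bundle (10, 6), a share 0.5 of the remaining income goes to x_1: x_1* = 10 + 0.5·(M − 10p_1 − 6p_2)/p_1.
Discretionary income = 157 − 10·6 − 6·6 = 61; x_1* = 10 + 0.5·61/6 = 15.0833; x_2* = 6 + 0.5·61/6 = 11.0833.
Expenditure on x_1: 6·15.0833 = 90.5; share = 0.5764.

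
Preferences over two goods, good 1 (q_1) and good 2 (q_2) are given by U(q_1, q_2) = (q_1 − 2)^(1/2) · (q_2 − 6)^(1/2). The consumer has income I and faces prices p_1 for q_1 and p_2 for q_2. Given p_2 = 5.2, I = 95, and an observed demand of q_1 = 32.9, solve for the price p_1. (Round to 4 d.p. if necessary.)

This is Cobb-Douglas in (q_1−2, q_2−6): tangency gives 0.5·p_2·(q_2−6) = 0.5·p_1·(q_1−2).
After buying the subsistence bundle (2, 6), a share 0.5 of the remaining income goes to q_1: q_1* = 2 + 0.5·(I − 2p_1 − 6p_2)/p_1.
Set q_1* = 32.9 in the demand function and solve for p_1: p_1 = 1.

p_1 = 1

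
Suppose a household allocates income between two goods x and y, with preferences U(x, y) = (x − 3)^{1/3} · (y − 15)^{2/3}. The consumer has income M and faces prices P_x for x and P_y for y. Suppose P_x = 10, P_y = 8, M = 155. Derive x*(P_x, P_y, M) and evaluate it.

x* = 3.1667

Let x' = x−3, y' = y−15. MRS = (1/2)·y'/x' = P_x/P_y.
Substituting into the budget: x* = 3 + 1/3·(M − 3·P_x − 15·P_y)/P_x, and y* = 15 + 2/3·(…)/P_y.
Discretionary income = 155 − 3·10 − 15·8 = 5; x* = 3 + 1/3·5/10 = 3.1667.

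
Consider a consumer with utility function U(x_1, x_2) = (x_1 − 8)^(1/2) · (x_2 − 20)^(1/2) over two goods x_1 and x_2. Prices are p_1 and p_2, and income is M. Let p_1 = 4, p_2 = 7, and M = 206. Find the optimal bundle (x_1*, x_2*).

MRS = (x_2−20)/(x_1−8). Tangency with p_1/p_2 gives x_2−20 = (p_1/p_2)·(x_1−8).
After buying the subsistence bundle (8, 20), a share 0.5 of the remaining income goes to x_1: x_1* = 8 + 0.5·(M − 8p_1 − 20p_2)/p_1.
Discretionary income = 206 − 8·4 − 20·7 = 34; x_1* = 8 + 0.5·34/4 = 12.25; x_2* = 20 + 0.5·34/7 = 22.4286.

x_1* = 12.25, x_2* = 22.4286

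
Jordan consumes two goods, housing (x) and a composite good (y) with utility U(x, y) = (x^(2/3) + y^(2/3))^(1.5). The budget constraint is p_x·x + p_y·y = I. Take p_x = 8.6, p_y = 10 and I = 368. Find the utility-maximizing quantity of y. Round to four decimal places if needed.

MU_x ∝ x^(-1/3), MU_y ∝ y^(-1/3), so MRS = (y/x)^(1/3) = p_x/p_y.
Hence y/x = (p_x/p_y)^(1/(1/3)), i.e. raised to the 3 power.
With the ratio pinned down, the budget gives x* = I/(p_x + p_y·(y/x)) and y* = (y/x)·x*.
Numerically y/x = 0.636056, so x* = 368/(8.6 + 10·0.636056) = 24.598 and y* = 0.636056·24.598 = 15.6457.

y* = 15.6457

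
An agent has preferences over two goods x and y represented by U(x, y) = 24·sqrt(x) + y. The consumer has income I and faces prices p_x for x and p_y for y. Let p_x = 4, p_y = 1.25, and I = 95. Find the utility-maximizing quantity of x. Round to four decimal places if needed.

x* = 14.0625

Set MRS = p_x/p_y: 12·x^(−1/2) = p_x/p_y.
Solve: √x = 12·p_y/p_x, so x*(p_x,p_y) = (12·p_y/p_x)², and y* = (I − p_x·x*)/p_y.
Plugging in: x* = (12·1.25/4)² = 14.0625.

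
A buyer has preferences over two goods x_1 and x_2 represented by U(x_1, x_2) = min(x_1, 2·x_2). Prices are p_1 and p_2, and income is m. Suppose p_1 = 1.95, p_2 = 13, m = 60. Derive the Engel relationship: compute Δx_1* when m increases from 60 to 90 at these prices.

Here 2·1.95 + 13 = 16.9, giving x_1* = 7.1006.
At m' = 90: x_1* = 10.6509. Change: 10.6509 − 7.1006 = 3.5503.

Δx_1* = 3.5503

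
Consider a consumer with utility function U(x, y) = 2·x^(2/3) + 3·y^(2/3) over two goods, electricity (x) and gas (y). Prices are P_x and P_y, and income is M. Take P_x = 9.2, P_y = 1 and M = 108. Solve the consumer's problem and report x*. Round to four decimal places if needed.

With the ratio pinned down, the budget gives x* = M/(P_x + P_y·(y/x)) and y* = (y/x)·x*.
Numerically y/x = 2628.072, so x* = 108/(9.2 + 1·2628.072) = 0.041.

x* = 0.041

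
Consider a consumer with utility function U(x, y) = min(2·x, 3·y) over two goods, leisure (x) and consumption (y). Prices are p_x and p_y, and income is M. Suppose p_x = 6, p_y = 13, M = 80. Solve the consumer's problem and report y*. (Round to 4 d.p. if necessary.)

With perfect complements, no substitution: consume in ratio x:y = 3:2.
Budget: p_x·x + p_y·(2/3)·x = M, so (3·p_x + 2·p_y)·x = 3·M.
Demand: x*(p_x,p_y,M) = 3·M/(3·p_x + 2·p_y), y* = 2·M/(3·p_x + 2·p_y).
Here 3·6 + 2·13 = 44, giving y* = 3.6364.

y* = 3.6364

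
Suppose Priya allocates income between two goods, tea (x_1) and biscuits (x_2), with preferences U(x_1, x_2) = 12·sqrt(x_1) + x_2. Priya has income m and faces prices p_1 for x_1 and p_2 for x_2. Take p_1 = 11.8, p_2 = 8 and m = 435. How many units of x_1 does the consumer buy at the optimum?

x_1* = 16.547

Solve: √x_1 = 6·p_2/p_1, so x_1*(p_1,p_2) = (6·p_2/p_1)², and x_2* = (m − p_1·x_1*)/p_2.
Plugging in: x_1* = (6·8/11.8)² = 16.547.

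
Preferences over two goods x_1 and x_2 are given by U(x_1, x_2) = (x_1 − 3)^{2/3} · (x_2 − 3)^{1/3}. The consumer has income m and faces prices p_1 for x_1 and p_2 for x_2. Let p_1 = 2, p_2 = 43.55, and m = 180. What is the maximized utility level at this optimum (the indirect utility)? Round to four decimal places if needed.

Discretionary income = 180 − 3·2 − 3·43.55 = 43.35; x_1* = 3 + 2/3·43.35/2 = 17.45; x_2* = 3 + 1/3·43.35/43.55 = 3.3318.
Utility at the optimum: U(17.45, 3.3318) = 4.1071.

V = 4.1071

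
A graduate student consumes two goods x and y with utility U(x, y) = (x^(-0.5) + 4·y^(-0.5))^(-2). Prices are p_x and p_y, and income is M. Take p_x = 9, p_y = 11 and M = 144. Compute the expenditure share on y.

With the ratio pinned down, the budget gives x* = M/(p_x + p_y·(y/x)) and y* = (y/x)·x*.
Numerically y/x = 2.204313, so x* = 144/(9 + 11·2.204313) = 4.3312 and y* = 2.204313·4.3312 = 9.5472.
Expenditure on y: 11·9.5472 = 105.0196; share = 0.7293.

share on y = 0.7293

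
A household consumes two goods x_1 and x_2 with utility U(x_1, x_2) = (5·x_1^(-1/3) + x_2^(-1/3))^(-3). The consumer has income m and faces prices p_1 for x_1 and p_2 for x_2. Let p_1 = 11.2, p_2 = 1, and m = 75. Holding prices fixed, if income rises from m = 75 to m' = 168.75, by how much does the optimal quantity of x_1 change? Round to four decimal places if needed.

Δx_1* = 7.1944

MU_x_1 ∝ 5·x_1^(-4/3), MU_x_2 ∝ x_2^(-4/3), so MRS = 5·(x_2/x_1)^(4/3) = p_1/p_2.
Hence x_2/x_1 = ((1/5)·p_1/p_2)^(1/(4/3)), i.e. raised to the 0.75 power.
With the ratio pinned down, the budget gives x_1* = m/(p_1 + p_2·(x_2/x_1)) and x_2* = (x_2/x_1)·x_1*.
Numerically x_2/x_1 = 1.83099, so x_1* = 75/(11.2 + 1·1.83099) = 5.7555.
At m' = 168.75: x_1* = 12.9499. Change: 12.9499 − 5.7555 = 7.1944.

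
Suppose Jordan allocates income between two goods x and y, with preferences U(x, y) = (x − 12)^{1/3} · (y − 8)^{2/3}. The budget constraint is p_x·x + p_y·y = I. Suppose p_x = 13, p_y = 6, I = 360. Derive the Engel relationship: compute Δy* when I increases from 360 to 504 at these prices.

After buying the subsistence bundle (12, 8), a share 1/3 of the remaining income goes to x: x* = 12 + 1/3·(I − 12p_x − 8p_y)/p_x.
Discretionary income = 360 − 12·13 − 8·6 = 156; y* = 8 + 2/3·156/6 = 25.3333.
At I' = 504: y* = 41.3333. Change: 41.3333 − 25.3333 = 16.

Δy* = 16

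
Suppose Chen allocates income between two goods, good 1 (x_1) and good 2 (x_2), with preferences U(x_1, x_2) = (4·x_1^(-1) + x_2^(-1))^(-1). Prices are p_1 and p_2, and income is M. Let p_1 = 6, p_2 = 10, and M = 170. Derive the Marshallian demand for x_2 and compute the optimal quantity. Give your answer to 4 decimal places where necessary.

Numerically x_2/x_1 = 0.387298, so x_1* = 170/(6 + 10·0.387298) = 17.2187 and x_2* = 0.387298·17.2187 = 6.6688.

x_2* = 6.6688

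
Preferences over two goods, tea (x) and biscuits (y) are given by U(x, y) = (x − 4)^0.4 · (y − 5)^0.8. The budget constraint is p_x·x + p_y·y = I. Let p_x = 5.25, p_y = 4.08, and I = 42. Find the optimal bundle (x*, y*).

x* = 4.0381, y* = 5.098

MRS = (1/2)·(y−5)/(x−4). Tangency with p_x/p_y gives y−5 = 2·(p_x/p_y)·(x−4).
After buying the subsistence bundle (4, 5), a share 1/3 of the remaining income goes to x: x* = 4 + 1/3·(I − 4p_x − 5p_y)/p_x.
Discretionary income = 42 − 4·5.25 − 5·4.08 = 0.6; x* = 4 + 1/3·0.6/5.25 = 4.0381; y* = 5 + 2/3·0.6/4.08 = 5.098.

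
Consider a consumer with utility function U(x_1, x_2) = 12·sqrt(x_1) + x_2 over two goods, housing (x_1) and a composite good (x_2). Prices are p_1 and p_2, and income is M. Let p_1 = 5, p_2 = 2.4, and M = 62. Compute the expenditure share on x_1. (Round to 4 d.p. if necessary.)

share on x_1 = 0.6689

MU_x_1 = 6/√x_1, MU_x_2 = 1. Tangency: 6/√x_1 = p_1/p_2.
Solve: √x_1 = 6·p_2/p_1, so x_1*(p_1,p_2) = (6·p_2/p_1)², and x_2* = (M − p_1·x_1*)/p_2.
Plugging in: x_1* = (6·2.4/5)² = 8.2944, x_2* = 8.5533.
Expenditure on x_1: 5·8.2944 = 41.472; share = 0.6689.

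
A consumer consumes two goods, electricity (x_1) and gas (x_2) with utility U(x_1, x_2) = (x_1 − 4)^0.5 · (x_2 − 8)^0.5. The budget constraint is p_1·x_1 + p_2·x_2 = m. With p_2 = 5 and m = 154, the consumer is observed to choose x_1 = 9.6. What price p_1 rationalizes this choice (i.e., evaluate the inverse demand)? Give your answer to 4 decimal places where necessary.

p_1 = 7.5

MRS = (x_2−8)/(x_1−4). Tangency with p_1/p_2 gives x_2−8 = (p_1/p_2)·(x_1−4).
Substituting into the budget: x_1* = 4 + 0.5·(m − 4·p_1 − 8·p_2)/p_1, and x_2* = 8 + 0.5·(…)/p_2.
Set x_1* = 9.6 in the demand function and solve for p_1: p_1 = 7.5.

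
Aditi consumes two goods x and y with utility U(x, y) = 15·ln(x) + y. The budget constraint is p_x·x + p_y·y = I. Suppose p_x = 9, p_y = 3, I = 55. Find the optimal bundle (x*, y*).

x* = 5, y* = 3.3333

MU_x = 15/x, MU_y = 1. Tangency: 15/x = p_x/p_y.
So x*(p_x,p_y) = 15·p_y/p_x, independent of income; and y* = (I − 15·p_y)/p_y.
At the given prices: x* = 15·3/9 = 5, and y* = 3.3333.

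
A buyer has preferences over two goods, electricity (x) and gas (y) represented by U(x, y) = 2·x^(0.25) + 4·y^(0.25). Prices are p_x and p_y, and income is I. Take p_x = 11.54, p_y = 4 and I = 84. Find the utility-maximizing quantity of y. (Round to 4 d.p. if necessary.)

Substitute y = (y/x)·x into the budget: x* = I/(p_x + p_y·(y/x)).
Numerically y/x = 10.349064, so x* = 84/(11.54 + 4·10.349064) = 1.5868 and y* = 10.349064·1.5868 = 16.422.

y* = 16.422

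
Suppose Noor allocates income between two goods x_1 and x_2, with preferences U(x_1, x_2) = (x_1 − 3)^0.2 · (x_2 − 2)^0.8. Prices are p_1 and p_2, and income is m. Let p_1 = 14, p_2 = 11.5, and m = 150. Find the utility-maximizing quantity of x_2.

Let x_1' = x_1−3, x_2' = x_2−2. MRS = (1/4)·x_2'/x_1' = p_1/p_2.
Substituting into the budget: x_1* = 3 + 0.2·(m − 3·p_1 − 2·p_2)/p_1, and x_2* = 2 + 0.8·(…)/p_2.
Discretionary income = 150 − 3·14 − 2·11.5 = 85; x_2* = 2 + 0.8·85/11.5 = 7.913.

x_2* = 7.913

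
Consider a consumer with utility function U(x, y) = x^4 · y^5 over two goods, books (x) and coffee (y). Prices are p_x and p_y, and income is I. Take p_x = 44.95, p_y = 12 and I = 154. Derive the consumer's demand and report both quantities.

x* = 1.5227, y* = 7.1296

The MRS is (4/5)·y/x. Set MRS = p_x/p_y.
Rearranging, p_y·y = (5/4)·p_x·x. Substituting into the budget gives p_x·x·(1 + (5/4)) = I.
Demand: x*(p_x,p_y,I) = 4/9·I/p_x and y* = 5/9·I/p_y.
At p_x=44.95, p_y=12, I=154: x* = 4/9·154/44.95 = 1.5227, y* = 7.1296.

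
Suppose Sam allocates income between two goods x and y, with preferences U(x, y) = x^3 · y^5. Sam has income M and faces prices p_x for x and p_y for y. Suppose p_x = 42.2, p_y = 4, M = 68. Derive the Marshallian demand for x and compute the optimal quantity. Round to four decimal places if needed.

x* = 0.6043

MU_x/MU_y = (3·y)/(5·x); tangency sets this equal to p_x/p_y.
Rearranging, p_y·y = (5/3)·p_x·x. Substituting into the budget gives p_x·x·(1 + (5/3)) = M.
Demand: x*(p_x,p_y,M) = 0.375·M/p_x and y* = 0.625·M/p_y.
At p_x=42.2, p_y=4, M=68: x* = 0.375·68/42.2 = 0.6043.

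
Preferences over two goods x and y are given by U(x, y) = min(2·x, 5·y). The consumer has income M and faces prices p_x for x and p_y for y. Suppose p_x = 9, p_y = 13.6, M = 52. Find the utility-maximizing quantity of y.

y* = 1.4404

Leontief preferences: the optimum is at the kink where x/5 = y/2, i.e. y = (2/5)·x.
Budget: p_x·x + p_y·(2/5)·x = M, so (5·p_x + 2·p_y)·x = 5·M.
Demand: x*(p_x,p_y,M) = 5·M/(5·p_x + 2·p_y), y* = 2·M/(5·p_x + 2·p_y).
Here 5·9 + 2·13.6 = 72.2, giving y* = 1.4404.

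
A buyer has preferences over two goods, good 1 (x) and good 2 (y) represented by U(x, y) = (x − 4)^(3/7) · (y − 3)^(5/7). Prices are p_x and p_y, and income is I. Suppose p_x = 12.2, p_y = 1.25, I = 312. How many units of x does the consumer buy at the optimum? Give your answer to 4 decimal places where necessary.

x* = 11.9749

This is Cobb-Douglas in (x−4, y−3): tangency gives 3/7·p_y·(y−3) = 5/7·p_x·(x−4).
After buying the subsistence bundle (4, 3), a share 0.375 of the remaining income goes to x: x* = 4 + 0.375·(I − 4p_x − 3p_y)/p_x.
Discretionary income = 312 − 4·12.2 − 3·1.25 = 259.45; x* = 4 + 0.375·259.45/12.2 = 11.9749.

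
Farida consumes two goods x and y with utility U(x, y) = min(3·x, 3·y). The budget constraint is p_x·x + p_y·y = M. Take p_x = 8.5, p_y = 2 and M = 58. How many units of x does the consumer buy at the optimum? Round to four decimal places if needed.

With perfect complements, no substitution: consume in ratio x:y = 3:3.
Budget: p_x·x + p_y·x = M, so (3·p_x + 3·p_y)·x = 3·M.
Demand: x*(p_x,p_y,M) = 3·M/(3·p_x + 3·p_y), y* = 3·M/(3·p_x + 3·p_y).
Here 3·8.5 + 3·2 = 31.5, giving x* = 5.5238.

x* = 5.5238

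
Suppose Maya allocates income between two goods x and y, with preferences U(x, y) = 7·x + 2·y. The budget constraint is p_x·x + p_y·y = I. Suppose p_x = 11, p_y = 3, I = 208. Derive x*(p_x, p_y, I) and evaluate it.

x* = 0

Linear utility — the consumer picks whichever good has higher MU/price: 7/11 = 0.6364 vs 2/3 = 0.6667.
y gives more utility per dollar, so spend all income on y: y* = I/p_y, x* = 0.
Numerically: x* = 0, y* = 69.3333.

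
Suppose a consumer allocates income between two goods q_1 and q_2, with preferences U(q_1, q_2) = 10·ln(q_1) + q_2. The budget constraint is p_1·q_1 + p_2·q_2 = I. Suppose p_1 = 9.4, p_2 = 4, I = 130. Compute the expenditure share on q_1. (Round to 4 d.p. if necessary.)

share on q_1 = 0.3077

MU_q_1 = 10/q_1, MU_q_2 = 1. Tangency: 10/q_1 = p_1/p_2.
So q_1*(p_1,p_2) = 10·p_2/p_1, independent of income; and q_2* = (I − 10·p_2)/p_2.
At the given prices: q_1* = 10·4/9.4 = 4.2553, and q_2* = 22.5.
Expenditure on q_1: 9.4·4.2553 = 40; share = 0.3077.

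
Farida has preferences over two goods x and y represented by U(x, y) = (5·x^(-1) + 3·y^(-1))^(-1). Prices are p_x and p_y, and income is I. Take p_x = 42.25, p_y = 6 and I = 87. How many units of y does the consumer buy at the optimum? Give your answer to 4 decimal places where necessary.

With the ratio pinned down, the budget gives x* = I/(p_x + p_y·(y/x)) and y* = (y/x)·x*.
Numerically y/x = 2.05548, so x* = 87/(42.25 + 6·2.05548) = 1.5939 and y* = 2.05548·1.5939 = 3.2762.

y* = 3.2762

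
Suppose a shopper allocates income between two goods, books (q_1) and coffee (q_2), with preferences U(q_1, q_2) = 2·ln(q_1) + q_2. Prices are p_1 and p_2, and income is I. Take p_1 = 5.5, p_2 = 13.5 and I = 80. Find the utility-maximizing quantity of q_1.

q_1* = 4.9091

Set MRS = p_1/p_2: (2/q_1)/1 = p_1/p_2.
So q_1*(p_1,p_2) = 2·p_2/p_1, independent of income; and q_2* = (I − 2·p_2)/p_2.
At the given prices: q_1* = 2·13.5/5.5 = 4.9091.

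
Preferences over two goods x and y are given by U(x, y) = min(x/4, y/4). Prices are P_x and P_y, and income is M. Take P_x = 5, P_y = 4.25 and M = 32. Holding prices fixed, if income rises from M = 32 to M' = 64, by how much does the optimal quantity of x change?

Δx* = 3.4595

Leontief preferences: the optimum is at the kink where x/4 = y/4, i.e. y = x.
Budget: P_x·x + P_y·x = M, so (4·P_x + 4·P_y)·x = 4·M.
Demand: x*(P_x,P_y,M) = 4·M/(4·P_x + 4·P_y), y* = 4·M/(4·P_x + 4·P_y).
Here 4·5 + 4·4.25 = 37, giving x* = 3.4595.
At M' = 64: x* = 6.9189. Change: 6.9189 − 3.4595 = 3.4595.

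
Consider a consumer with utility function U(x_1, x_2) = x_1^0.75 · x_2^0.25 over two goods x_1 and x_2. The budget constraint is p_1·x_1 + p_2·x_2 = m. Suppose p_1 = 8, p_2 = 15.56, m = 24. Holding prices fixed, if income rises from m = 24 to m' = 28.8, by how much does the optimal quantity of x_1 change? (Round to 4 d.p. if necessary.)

The MRS is 3·x_2/x_1. Set MRS = p_1/p_2.
So 0.75·p_2·x_2 = 0.25·p_1·x_1; combined with the budget, a share 0.75 of income goes to x_1.
Demand: x_1*(p_1,p_2,m) = 0.75·m/p_1 and x_2* = 0.25·m/p_2.
At p_1=8, p_2=15.56, m=24: x_1* = 0.75·24/8 = 2.25.
At m' = 28.8: x_1* = 2.7. Change: 2.7 − 2.25 = 0.45.

Δx_1* = 0.45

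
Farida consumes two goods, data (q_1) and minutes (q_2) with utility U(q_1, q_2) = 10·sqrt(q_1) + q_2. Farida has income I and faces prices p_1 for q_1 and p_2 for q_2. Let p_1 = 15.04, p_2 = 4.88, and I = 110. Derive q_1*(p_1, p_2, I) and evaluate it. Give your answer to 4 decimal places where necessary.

q_1* = 2.632

Thus q_1* = (5·p_2/p_1)² — independent of I — with the rest of income spent on q_2.
Plugging in: q_1* = (5·4.88/15.04)² = 2.632.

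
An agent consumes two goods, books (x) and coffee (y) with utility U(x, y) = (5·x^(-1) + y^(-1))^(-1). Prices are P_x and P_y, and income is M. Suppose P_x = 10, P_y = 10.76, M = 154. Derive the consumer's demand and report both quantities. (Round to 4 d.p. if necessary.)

x* = 10.5199, y* = 4.5354

From the CES first-order condition, 5·(y/x)^(2) = P_x/P_y.
Hence y/x = ((1/5)·P_x/P_y)^(1/(2)), i.e. raised to the 0.5 power.
With the ratio pinned down, the budget gives x* = M/(P_x + P_y·(y/x)) and y* = (y/x)·x*.
Numerically y/x = 0.431131, so x* = 154/(10 + 10.76·0.431131) = 10.5199 and y* = 0.431131·10.5199 = 4.5354.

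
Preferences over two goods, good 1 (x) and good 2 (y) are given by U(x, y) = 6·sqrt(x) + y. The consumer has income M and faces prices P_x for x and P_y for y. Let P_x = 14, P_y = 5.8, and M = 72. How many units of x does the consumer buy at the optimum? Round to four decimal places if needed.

x* = 1.5447

Thus x* = (3·P_y/P_x)² — independent of M — with the rest of income spent on y.
Plugging in: x* = (3·5.8/14)² = 1.5447.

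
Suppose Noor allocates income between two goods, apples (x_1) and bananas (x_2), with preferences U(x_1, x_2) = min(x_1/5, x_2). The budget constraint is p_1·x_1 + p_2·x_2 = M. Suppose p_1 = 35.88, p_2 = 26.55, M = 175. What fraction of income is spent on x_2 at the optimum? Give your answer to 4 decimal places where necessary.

Leontief preferences: the optimum is at the kink where x_1/5 = x_2/1, i.e. x_2 = (1/5)·x_1.
Budget: p_1·x_1 + p_2·(1/5)·x_1 = M, so (5·p_1 + p_2)·x_1 = 5·M.
Demand: x_1*(p_1,p_2,M) = 5·M/(5·p_1 + p_2), x_2* = M/(5·p_1 + p_2).
Here 5·35.88 + 26.55 = 205.95, giving x_1* = 4.2486 and x_2* = 0.8497.
Expenditure on x_2: 26.55·0.8497 = 22.5601; share = 0.1289.

share on x_2 = 0.1289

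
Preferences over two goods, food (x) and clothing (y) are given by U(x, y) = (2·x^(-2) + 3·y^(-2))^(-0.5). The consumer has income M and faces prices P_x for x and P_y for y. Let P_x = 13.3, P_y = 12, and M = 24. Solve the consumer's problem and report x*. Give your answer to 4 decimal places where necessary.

x* = 0.8722

MU_x ∝ 2·x^(-3), MU_y ∝ 3·y^(-3), so MRS = (2/3)·(y/x)^(3) = P_x/P_y.
Hence y/x = ((3/2)·P_x/P_y)^(1/(3)), i.e. raised to the 1/3 power.
With the ratio pinned down, the budget gives x* = M/(P_x + P_y·(y/x)) and y* = (y/x)·x*.
Numerically y/x = 1.184642, so x* = 24/(13.3 + 12·1.184642) = 0.8722.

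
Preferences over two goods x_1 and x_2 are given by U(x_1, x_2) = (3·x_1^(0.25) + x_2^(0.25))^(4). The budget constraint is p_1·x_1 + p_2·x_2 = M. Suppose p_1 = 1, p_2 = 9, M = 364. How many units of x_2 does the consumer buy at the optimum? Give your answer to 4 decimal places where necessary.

Numerically x_2/x_1 = 0.012346, so x_1* = 364/(1 + 9·0.012346) = 327.6 and x_2* = 0.012346·327.6 = 4.0444.

x_2* = 4.0444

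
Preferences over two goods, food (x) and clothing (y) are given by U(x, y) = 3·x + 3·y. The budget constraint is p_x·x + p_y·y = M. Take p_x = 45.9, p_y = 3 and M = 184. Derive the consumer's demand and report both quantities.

x* = 0, y* = 61.3333

Numerically: x* = 0, y* = 61.3333.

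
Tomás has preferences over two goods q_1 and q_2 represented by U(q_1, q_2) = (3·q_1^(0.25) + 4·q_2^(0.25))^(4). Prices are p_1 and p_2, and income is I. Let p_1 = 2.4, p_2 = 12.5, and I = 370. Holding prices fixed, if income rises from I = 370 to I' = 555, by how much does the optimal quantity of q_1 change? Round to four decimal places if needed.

Δq_1* = 41.7431

MU_q_1 ∝ 3·q_1^(-0.75), MU_q_2 ∝ 4·q_2^(-0.75), so MRS = (3/4)·(q_2/q_1)^(0.75) = p_1/p_2.
Hence q_2/q_1 = ((4/3)·p_1/p_2)^(1/(0.75)), i.e. raised to the 4/3 power.
With the ratio pinned down, the budget gives q_1* = I/(p_1 + p_2·(q_2/q_1)) and q_2* = (q_2/q_1)·q_1*.
Numerically q_2/q_1 = 0.16255, so q_1* = 370/(2.4 + 12.5·0.16255) = 83.4861.
At I' = 555: q_1* = 125.2292. Change: 125.2292 − 83.4861 = 41.7431.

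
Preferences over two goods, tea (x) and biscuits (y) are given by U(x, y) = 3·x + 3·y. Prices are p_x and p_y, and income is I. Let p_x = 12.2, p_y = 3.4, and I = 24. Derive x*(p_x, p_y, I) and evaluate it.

x* = 0

Perfect substitutes: compare marginal utility per dollar. 3/p_x vs 3/p_y → 0.2459 vs 0.8824.
y gives more utility per dollar, so spend all income on y: y* = I/p_y, x* = 0.
Numerically: x* = 0, y* = 7.0588.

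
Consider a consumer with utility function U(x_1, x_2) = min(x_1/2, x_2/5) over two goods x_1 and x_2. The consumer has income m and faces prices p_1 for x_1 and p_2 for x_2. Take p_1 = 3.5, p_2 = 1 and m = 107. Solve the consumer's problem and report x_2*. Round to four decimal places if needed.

x_2* = 44.5833

Demand: x_1*(p_1,p_2,m) = 2·m/(2·p_1 + 5·p_2), x_2* = 5·m/(2·p_1 + 5·p_2).
Here 2·3.5 + 5·1 = 12, giving x_2* = 44.5833.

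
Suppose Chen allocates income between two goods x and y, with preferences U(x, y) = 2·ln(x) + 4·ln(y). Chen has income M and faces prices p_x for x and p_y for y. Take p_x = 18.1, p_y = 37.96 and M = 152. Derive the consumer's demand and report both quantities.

x* = 2.7993, y* = 2.6695

The MRS is (1/2)·y/x. Set MRS = p_x/p_y.
So 2·p_y·y = 4·p_x·x; combined with the budget, a share 1/3 of income goes to x.
Demand: x*(p_x,p_y,M) = 1/3·M/p_x and y* = 2/3·M/p_y.
At p_x=18.1, p_y=37.96, M=152: x* = 1/3·152/18.1 = 2.7993, y* = 2.6695.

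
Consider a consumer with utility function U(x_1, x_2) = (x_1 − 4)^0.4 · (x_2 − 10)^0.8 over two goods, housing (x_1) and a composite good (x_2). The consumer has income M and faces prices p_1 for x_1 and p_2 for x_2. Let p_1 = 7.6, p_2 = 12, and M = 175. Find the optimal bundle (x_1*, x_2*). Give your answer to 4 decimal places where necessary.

Discretionary income = 175 − 4·7.6 − 10·12 = 24.6; x_1* = 4 + 1/3·24.6/7.6 = 5.0789; x_2* = 10 + 2/3·24.6/12 = 11.3667.

x_1* = 5.0789, x_2* = 11.3667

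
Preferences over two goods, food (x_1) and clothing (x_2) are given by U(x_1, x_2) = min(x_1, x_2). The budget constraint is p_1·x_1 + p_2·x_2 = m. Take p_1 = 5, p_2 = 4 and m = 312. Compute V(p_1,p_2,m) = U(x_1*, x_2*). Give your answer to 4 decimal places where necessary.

V = 34.6667

Leontief preferences: the optimum is at the kink where x_1/1 = x_2/1, i.e. x_2 = x_1.
Budget: p_1·x_1 + p_2·x_1 = m, so (p_1 + p_2)·x_1 = m.
Demand: x_1*(p_1,p_2,m) = m/(p_1 + p_2), x_2* = m/(p_1 + p_2).
Here 5 + 4 = 9, giving x_1* = 34.6667 and x_2* = 34.6667.
Utility at the optimum: U(34.6667, 34.6667) = 34.6667.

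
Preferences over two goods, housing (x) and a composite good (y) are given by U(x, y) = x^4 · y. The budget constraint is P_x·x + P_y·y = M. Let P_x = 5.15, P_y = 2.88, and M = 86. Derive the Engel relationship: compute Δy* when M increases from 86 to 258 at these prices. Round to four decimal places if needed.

Δy* = 11.9444

The MRS is 4·y/x. Set MRS = P_x/P_y.
Rearranging, P_y·y = (1/4)·P_x·x. Substituting into the budget gives P_x·x·(1 + (1/4)) = M.
Demand: x*(P_x,P_y,M) = 0.8·M/P_x and y* = 0.2·M/P_y.
At P_x=5.15, P_y=2.88, M=86: y* = 0.2·86/2.88 = 5.9722.
At M' = 258: y* = 17.9167. Change: 17.9167 − 5.9722 = 11.9444.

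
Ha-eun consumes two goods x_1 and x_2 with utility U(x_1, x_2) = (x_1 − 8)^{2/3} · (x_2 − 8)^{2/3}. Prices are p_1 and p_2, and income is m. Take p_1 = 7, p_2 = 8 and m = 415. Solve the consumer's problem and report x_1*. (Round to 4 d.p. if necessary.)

x_1* = 29.0714

Discretionary income = 415 − 8·7 − 8·8 = 295; x_1* = 8 + 0.5·295/7 = 29.0714.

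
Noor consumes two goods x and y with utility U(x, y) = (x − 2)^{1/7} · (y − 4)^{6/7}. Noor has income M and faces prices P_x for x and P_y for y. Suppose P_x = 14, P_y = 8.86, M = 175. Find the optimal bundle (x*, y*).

x* = 3.1384, y* = 14.7926

MRS = (1/6)·(y−4)/(x−2). Tangency with P_x/P_y gives y−4 = 6·(P_x/P_y)·(x−2).
Substituting into the budget: x* = 2 + 1/7·(M − 2·P_x − 4·P_y)/P_x, and y* = 4 + 6/7·(…)/P_y.
Discretionary income = 175 − 2·14 − 4·8.86 = 111.56; x* = 2 + 1/7·111.56/14 = 3.1384; y* = 4 + 6/7·111.56/8.86 = 14.7926.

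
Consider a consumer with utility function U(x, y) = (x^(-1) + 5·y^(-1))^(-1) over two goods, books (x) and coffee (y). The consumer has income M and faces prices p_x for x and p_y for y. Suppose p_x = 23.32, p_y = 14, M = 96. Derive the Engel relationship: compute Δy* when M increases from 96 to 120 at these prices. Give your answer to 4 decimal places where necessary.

Δy* = 1.0869

From the CES first-order condition, (1/5)·(y/x)^(2) = p_x/p_y.
Solve for the ratio: y/x = [5·p_x/p_y]^(0.5).
With the ratio pinned down, the budget gives x* = M/(p_x + p_y·(y/x)) and y* = (y/x)·x*.
Numerically y/x = 2.885926, so x* = 96/(23.32 + 14·2.885926) = 1.5065 and y* = 2.885926·1.5065 = 4.3477.
At M' = 120: y* = 5.4346. Change: 5.4346 − 4.3477 = 1.0869.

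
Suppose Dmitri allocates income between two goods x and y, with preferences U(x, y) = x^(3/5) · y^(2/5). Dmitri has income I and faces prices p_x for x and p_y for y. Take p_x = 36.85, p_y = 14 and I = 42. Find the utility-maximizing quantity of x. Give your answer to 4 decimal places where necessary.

Tangency: MRS = (3/2)·y/x = p_x/p_y.
So 0.6·p_y·y = 0.4·p_x·x; combined with the budget, a share 0.6 of income goes to x.
Demand: x*(p_x,p_y,I) = 0.6·I/p_x and y* = 0.4·I/p_y.
At p_x=36.85, p_y=14, I=42: x* = 0.6·42/36.85 = 0.6839.

x* = 0.6839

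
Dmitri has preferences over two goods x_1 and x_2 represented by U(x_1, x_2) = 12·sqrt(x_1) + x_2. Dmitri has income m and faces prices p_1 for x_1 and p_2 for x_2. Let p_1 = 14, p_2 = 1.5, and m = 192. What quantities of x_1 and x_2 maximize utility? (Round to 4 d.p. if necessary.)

Utility is quasi-linear in x_2; the FOC for x_1 is 6/√x_1 = p_1/p_2.
Thus x_1* = (6·p_2/p_1)² — independent of m — with the rest of income spent on x_2.
Plugging in: x_1* = (6·1.5/14)² = 0.4133, x_2* = 124.1429.

x_1* = 0.4133, x_2* = 124.1429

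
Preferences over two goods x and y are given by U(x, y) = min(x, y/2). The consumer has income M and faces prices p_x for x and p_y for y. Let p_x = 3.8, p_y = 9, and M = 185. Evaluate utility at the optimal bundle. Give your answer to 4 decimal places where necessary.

With perfect complements, no substitution: consume in ratio x:y = 1:2.
Budget: p_x·x + p_y·2·x = M, so (p_x + 2·p_y)·x = M.
Demand: x*(p_x,p_y,M) = M/(p_x + 2·p_y), y* = 2·M/(p_x + 2·p_y).
Here 3.8 + 2·9 = 21.8, giving x* = 8.4862 and y* = 16.9725.
Utility at the optimum: U(8.4862, 16.9725) = 8.4862.

V = 8.4862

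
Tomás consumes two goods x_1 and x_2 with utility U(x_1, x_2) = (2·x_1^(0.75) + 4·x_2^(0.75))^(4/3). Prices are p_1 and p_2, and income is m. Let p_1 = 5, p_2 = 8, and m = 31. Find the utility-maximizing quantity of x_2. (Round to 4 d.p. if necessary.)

x_2* = 3.0852

Substitute x_2 = (x_2/x_1)·x_1 into the budget: x_1* = m/(p_1 + p_2·(x_2/x_1)).
Numerically x_2/x_1 = 2.441406, so x_1* = 31/(5 + 8·2.441406) = 1.2637 and x_2* = 2.441406·1.2637 = 3.0852.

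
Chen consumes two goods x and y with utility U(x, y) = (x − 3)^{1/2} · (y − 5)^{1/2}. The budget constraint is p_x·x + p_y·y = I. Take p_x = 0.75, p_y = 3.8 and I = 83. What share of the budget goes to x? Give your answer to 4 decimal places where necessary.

Discretionary income = 83 − 3·0.75 − 5·3.8 = 61.75; x* = 3 + 0.5·61.75/0.75 = 44.1667; y* = 5 + 0.5·61.75/3.8 = 13.125.
Expenditure on x: 0.75·44.1667 = 33.125; share = 0.3991.

share on x = 0.3991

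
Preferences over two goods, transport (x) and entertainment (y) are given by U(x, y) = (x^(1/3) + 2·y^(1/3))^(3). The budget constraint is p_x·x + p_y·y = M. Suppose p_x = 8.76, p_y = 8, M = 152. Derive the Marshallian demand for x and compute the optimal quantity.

From the CES first-order condition, (1/2)·(y/x)^(2/3) = p_x/p_y.
Solve for the ratio: y/x = [2·p_x/p_y]^(1.5).
Substitute y = (y/x)·x into the budget: x* = M/(p_x + p_y·(y/x)).
Numerically y/x = 3.240904, so x* = 152/(8.76 + 8·3.240904) = 4.382.

x* = 4.382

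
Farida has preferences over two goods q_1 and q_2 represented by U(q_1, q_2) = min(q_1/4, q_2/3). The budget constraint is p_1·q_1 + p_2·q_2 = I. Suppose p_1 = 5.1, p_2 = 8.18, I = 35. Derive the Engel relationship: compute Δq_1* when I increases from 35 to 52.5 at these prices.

Leontief preferences: the optimum is at the kink where q_1/4 = q_2/3, i.e. q_2 = (3/4)·q_1.
Budget: p_1·q_1 + p_2·(3/4)·q_1 = I, so (4·p_1 + 3·p_2)·q_1 = 4·I.
Demand: q_1*(p_1,p_2,I) = 4·I/(4·p_1 + 3·p_2), q_2* = 3·I/(4·p_1 + 3·p_2).
Here 4·5.1 + 3·8.18 = 44.94, giving q_1* = 3.1153.
At I' = 52.5: q_1* = 4.6729. Change: 4.6729 − 3.1153 = 1.5576.

Δq_1* = 1.5576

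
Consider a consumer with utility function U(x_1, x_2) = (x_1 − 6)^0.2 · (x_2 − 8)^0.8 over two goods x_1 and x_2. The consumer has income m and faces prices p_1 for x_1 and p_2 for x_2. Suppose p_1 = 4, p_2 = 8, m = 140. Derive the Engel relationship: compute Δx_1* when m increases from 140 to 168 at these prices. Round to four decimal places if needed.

Let x_1' = x_1−6, x_2' = x_2−8. MRS = (1/4)·x_2'/x_1' = p_1/p_2.
Substituting into the budget: x_1* = 6 + 0.2·(m − 6·p_1 − 8·p_2)/p_1, and x_2* = 8 + 0.8·(…)/p_2.
Discretionary income = 140 − 6·4 − 8·8 = 52; x_1* = 6 + 0.2·52/4 = 8.6.
At m' = 168: x_1* = 10. Change: 10 − 8.6 = 1.4.

Δx_1* = 1.4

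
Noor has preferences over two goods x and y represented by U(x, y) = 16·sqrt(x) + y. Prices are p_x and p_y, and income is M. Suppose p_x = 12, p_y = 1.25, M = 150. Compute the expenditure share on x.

Set MRS = p_x/p_y: 8·x^(−1/2) = p_x/p_y.
Thus x* = (8·p_y/p_x)² — independent of M — with the rest of income spent on y.
Plugging in: x* = (8·1.25/12)² = 0.6944, y* = 113.3333.
Expenditure on x: 12·0.6944 = 8.3333; share = 0.0556.

share on x = 0.0556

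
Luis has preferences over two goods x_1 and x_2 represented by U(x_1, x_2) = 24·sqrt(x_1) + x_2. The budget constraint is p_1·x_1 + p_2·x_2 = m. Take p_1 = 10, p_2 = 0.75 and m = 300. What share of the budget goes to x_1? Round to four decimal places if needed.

Set MRS = p_1/p_2: 12·x_1^(−1/2) = p_1/p_2.
Solve: √x_1 = 12·p_2/p_1, so x_1*(p_1,p_2) = (12·p_2/p_1)², and x_2* = (m − p_1·x_1*)/p_2.
Plugging in: x_1* = (12·0.75/10)² = 0.81, x_2* = 389.2.
Expenditure on x_1: 10·0.81 = 8.1; share = 0.027.

share on x_1 = 0.027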